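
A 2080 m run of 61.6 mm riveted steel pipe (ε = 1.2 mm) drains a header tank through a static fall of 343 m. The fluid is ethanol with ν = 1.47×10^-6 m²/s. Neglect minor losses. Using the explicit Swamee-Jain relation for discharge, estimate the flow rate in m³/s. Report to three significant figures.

Swamee-Jain (Type II): Q = -0.965·√(gD⁵h_f/L)·ln[ε/(3.7D) + √(3.17ν²L/(gD³h_f))]
√(gD⁵h_f/L) = √(9.81·0.0616⁵·343/2080) = 0.001198
ε/(3.7D) = 0.00527; √(3.17ν²L/(gD³h_f)) = 1.35×10^-4
Q = -0.965·0.001198·ln(0.005400) = 0.006036 m³/s
Check: V = 2.03 m/s, Re = 8.49×10^4, f = 0.04888, h_f = 345 m ≈ 343 m ✓

Q ≈ 0.00604 m³/s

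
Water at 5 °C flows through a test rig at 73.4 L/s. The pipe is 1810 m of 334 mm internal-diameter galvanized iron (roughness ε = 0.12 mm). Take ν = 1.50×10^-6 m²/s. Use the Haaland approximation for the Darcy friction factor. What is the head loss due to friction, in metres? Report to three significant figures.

h_f ≈ 3.49 m

V = 4Q/(πD²) = 4·0.0734/(π·0.334²) = 0.8377 m/s
Re = VD/ν = 0.8377·0.334/1.50×10^-6 = 1.87×10^5 → turbulent
ε/D = 0.12/334 = 3.59×10^-4
Haaland: f = 0.01799
h_f = f(L/D)V²/(2g) = 0.01799·(1810/0.334)·0.8377²/(2·9.81) = 3.488 m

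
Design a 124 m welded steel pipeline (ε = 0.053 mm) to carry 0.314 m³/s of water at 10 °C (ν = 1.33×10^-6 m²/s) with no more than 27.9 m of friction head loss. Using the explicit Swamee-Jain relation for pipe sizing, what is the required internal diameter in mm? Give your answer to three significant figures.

D ≈ 225 mm

Swamee-Jain (Type III): D = 0.66·[ε^1.25·(LQ²/(gh_f))^4.75 + ν·Q^9.4·(L/(gh_f))^5.2]^0.04
LQ²/(gh_f) = 0.04467; L/(gh_f) = 0.4531
Term 1 = ε^1.25·(…)^4.75 = 1.75×10^-12; Term 2 = ν·Q^9.4·(…)^5.2 = 4.05×10^-13
D = 0.66·(1.75×10^-12 + 4.05×10^-13)^0.04 = 0.2254 m = 225 mm
Check: V = 7.87 m/s, Re = 1.33×10^6, f = 0.01494, h_f = 26.0 m ≈ 27.9 m ✓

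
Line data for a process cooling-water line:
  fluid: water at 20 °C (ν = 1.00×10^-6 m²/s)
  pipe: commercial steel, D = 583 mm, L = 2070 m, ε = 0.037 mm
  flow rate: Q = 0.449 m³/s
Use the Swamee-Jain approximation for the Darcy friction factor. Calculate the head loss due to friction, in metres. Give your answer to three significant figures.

V = 4Q/(πD²) = 4·0.449/(π·0.583²) = 1.682 m/s
Re = VD/ν = 1.682·0.583/1.00×10^-6 = 9.81×10^5 → turbulent
ε/D = 0.037/583 = 6.35×10^-5
Swamee-Jain: f = 0.01295
h_f = f(L/D)V²/(2g) = 0.01295·(2070/0.583)·1.682²/(2·9.81) = 6.631 m

h_f ≈ 6.63 m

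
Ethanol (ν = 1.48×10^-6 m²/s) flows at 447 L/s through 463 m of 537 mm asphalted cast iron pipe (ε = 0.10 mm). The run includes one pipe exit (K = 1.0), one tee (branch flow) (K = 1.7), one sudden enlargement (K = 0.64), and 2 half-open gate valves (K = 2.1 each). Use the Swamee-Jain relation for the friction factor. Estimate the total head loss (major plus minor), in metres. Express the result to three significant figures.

H_L ≈ 4.05 m

V = 4Q/(πD²) = 1.974 m/s; V²/2g = 0.1985 m
Re = 7.16×10^5, ε/D = 1.86×10^-4 → f = 0.01494 (Swamee-Jain)
Major: h_f = f(L/D)·V²/2g = 0.01494·862.2·0.1985 = 2.558 m
Minor: ΣK = 7.54; h_m = ΣK·V²/2g = 1.497 m
Total H_L = 2.558 + 1.497 = 4.055 m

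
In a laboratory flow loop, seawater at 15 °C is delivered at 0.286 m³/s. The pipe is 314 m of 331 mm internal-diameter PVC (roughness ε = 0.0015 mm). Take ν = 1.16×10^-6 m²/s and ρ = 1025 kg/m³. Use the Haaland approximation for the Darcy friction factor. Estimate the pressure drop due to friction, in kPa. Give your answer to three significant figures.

V = 4Q/(πD²) = 4·0.286/(π·0.331²) = 3.324 m/s
Re = VD/ν = 3.324·0.331/1.16×10^-6 = 9.48×10^5 → turbulent
ε/D = 0.0015/331 = 4.53×10^-6
Haaland: f = 0.01176
h_f = f(L/D)V²/(2g) = 0.01176·(314/0.331)·3.324²/(2·9.81) = 6.284 m
Δp = ρg·h_f = 1025·9.81·6.284 = 63.18 kPa

Δp ≈ 63.2 kPa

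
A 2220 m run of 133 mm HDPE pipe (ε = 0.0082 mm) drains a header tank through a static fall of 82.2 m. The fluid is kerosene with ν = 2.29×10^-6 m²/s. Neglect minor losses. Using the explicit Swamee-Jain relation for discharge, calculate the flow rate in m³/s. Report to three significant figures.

Q ≈ 0.0329 m³/s

Swamee-Jain (Type II): Q = -0.965·√(gD⁵h_f/L)·ln[ε/(3.7D) + √(3.17ν²L/(gD³h_f))]
√(gD⁵h_f/L) = √(9.81·0.133⁵·82.2/2220) = 0.003888
ε/(3.7D) = 1.67×10^-5; √(3.17ν²L/(gD³h_f)) = 1.39×10^-4
Q = -0.965·0.003888·ln(1.561×10^-4) = 0.03288 m³/s
Check: V = 2.37 m/s, Re = 1.37×10^5, f = 0.01717, h_f = 81.9 m ≈ 82.2 m ✓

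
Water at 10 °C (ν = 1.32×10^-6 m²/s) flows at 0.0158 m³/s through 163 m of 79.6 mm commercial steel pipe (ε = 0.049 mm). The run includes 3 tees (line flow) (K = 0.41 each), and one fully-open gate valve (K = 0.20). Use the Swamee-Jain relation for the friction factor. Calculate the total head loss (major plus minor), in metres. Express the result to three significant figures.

H_L ≈ 21.3 m

V = 4Q/(πD²) = 3.175 m/s; V²/2g = 0.5138 m
Re = 1.91×10^5, ε/D = 6.16×10^-4 → f = 0.01959 (Swamee-Jain)
Major: h_f = f(L/D)·V²/2g = 0.01959·2048·0.5138 = 20.61 m
Minor: ΣK = 1.43; h_m = ΣK·V²/2g = 0.7347 m
Total H_L = 20.61 + 0.7347 = 21.34 m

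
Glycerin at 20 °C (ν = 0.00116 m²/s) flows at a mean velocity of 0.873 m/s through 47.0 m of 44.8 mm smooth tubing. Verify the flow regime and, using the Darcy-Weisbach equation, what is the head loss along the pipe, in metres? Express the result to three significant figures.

Re = VD/ν = 0.873·0.04480/0.00116 = 33.7 → laminar (Re < 2300)
f = 64/Re = 1.898
h_f = f(L/D)V²/(2g) = 1.898·(47.0/0.04480)·0.873²/(2·9.81) = 77.36 m

h_f ≈ 77.4 m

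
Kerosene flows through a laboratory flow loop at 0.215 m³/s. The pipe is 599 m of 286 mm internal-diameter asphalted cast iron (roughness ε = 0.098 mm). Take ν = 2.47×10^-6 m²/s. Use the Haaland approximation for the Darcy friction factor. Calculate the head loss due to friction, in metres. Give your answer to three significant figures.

h_f ≈ 20.0 m

V = 4Q/(πD²) = 4·0.215/(π·0.286²) = 3.347 m/s
Re = VD/ν = 3.347·0.286/2.47×10^-6 = 3.88×10^5 → turbulent
ε/D = 0.098/286 = 3.43×10^-4
Haaland: f = 0.01676
h_f = f(L/D)V²/(2g) = 0.01676·(599/0.286)·3.347²/(2·9.81) = 20.04 m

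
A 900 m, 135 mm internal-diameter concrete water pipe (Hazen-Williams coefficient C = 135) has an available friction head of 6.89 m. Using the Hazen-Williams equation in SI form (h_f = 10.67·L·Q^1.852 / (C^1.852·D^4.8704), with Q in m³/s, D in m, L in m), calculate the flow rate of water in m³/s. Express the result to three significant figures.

Q ≈ 0.0140 m³/s

Rearranging: Q = [h_f·C^1.852·D^4.8704 / (10.67·L)]^(1/1.852)
Q = [6.89·135^1.852·0.135^4.8704 / (10.67·900)]^0.540 = 0.01398 m³/s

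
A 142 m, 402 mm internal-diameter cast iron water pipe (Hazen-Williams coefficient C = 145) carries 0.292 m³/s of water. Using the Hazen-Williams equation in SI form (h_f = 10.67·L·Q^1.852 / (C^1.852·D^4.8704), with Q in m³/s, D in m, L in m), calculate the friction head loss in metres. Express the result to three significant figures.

h_f = 10.67·142·0.292^1.852 / (145^1.852·0.402^4.8704) = 1.303 m

h_f ≈ 1.30 m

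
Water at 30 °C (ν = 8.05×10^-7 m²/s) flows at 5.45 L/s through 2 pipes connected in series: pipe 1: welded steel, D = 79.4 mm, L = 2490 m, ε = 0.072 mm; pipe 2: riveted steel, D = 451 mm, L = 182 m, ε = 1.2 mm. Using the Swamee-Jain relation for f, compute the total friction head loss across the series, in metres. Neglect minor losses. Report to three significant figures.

Pipe 1: V = 1.101 m/s, Re = 1.09×10^5, ε/D = 9.07×10^-4, f = 0.02184, h_1 = f(L/D)V²/2g = 42.29 m
Pipe 2: V = 0.03412 m/s, Re = 1.91×10^4, ε/D = 0.00266, f = 0.03150, h_2 = f(L/D)V²/2g = 7.542×10^-4 m
Series → Q common, losses add: H = Σh = 42.29 m

H ≈ 42.3 m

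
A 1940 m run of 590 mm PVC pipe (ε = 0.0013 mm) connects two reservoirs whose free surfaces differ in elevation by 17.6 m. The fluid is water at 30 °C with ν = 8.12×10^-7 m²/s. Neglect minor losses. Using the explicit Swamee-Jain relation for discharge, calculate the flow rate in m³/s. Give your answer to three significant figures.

Q ≈ 0.877 m³/s

Swamee-Jain (Type II): Q = -0.965·√(gD⁵h_f/L)·ln[ε/(3.7D) + √(3.17ν²L/(gD³h_f))]
√(gD⁵h_f/L) = √(9.81·0.590⁵·17.6/1940) = 0.07977
ε/(3.7D) = 5.96×10^-7; √(3.17ν²L/(gD³h_f)) = 1.07×10^-5
Q = -0.965·0.07977·ln(1.129×10^-5) = 0.8769 m³/s
Check: V = 3.21 m/s, Re = 2.33×10^6, f = 0.01021, h_f = 17.6 m ≈ 17.6 m ✓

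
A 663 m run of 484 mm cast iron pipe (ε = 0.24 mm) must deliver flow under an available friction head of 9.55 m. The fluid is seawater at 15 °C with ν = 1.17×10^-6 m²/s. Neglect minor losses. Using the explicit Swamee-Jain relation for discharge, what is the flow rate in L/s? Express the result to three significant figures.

Swamee-Jain (Type II): Q = -0.965·√(gD⁵h_f/L)·ln[ε/(3.7D) + √(3.17ν²L/(gD³h_f))]
√(gD⁵h_f/L) = √(9.81·0.484⁵·9.55/663) = 0.06126
ε/(3.7D) = 1.34×10^-4; √(3.17ν²L/(gD³h_f)) = 1.65×10^-5
Q = -0.965·0.06126·ln(1.505×10^-4) = 0.5203 m³/s
Check: V = 2.83 m/s, Re = 1.17×10^6, f = 0.01720, h_f = 9.60 m ≈ 9.55 m ✓

Q ≈ 520 L/s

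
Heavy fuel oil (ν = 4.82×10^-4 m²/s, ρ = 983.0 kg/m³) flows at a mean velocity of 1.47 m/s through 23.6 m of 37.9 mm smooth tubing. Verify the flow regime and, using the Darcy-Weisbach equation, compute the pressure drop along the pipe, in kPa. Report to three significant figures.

Δp ≈ 366 kPa

Re = VD/ν = 1.47·0.03790/4.82×10^-4 = 116 → laminar (Re < 2300)
f = 64/Re = 0.5537
h_f = f(L/D)V²/(2g) = 0.5537·(23.6/0.03790)·1.47²/(2·9.81) = 37.97 m
Δp = ρg·h_f = 983.0·9.81·37.97 = 366.2 kPa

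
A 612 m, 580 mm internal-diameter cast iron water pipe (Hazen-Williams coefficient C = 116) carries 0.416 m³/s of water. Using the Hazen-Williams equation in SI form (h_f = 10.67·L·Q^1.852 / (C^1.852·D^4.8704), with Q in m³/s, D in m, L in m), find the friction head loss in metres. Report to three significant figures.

h_f = 10.67·612·0.416^1.852 / (116^1.852·0.580^4.8704) = 2.743 m

h_f ≈ 2.74 m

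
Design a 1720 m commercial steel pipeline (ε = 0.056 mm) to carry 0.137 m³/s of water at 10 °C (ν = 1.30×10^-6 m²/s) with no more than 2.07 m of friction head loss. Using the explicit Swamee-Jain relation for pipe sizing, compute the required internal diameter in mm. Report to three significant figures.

Swamee-Jain (Type III): D = 0.66·[ε^1.25·(LQ²/(gh_f))^4.75 + ν·Q^9.4·(L/(gh_f))^5.2]^0.04
LQ²/(gh_f) = 1.590; L/(gh_f) = 84.70
Term 1 = ε^1.25·(…)^4.75 = 4.38×10^-5; Term 2 = ν·Q^9.4·(…)^5.2 = 1.06×10^-4
D = 0.66·(4.38×10^-5 + 1.06×10^-4)^0.04 = 0.4640 m = 464 mm
Check: V = 0.810 m/s, Re = 2.89×10^5, f = 0.01571, h_f = 1.95 m ≈ 2.07 m ✓

D ≈ 464 mm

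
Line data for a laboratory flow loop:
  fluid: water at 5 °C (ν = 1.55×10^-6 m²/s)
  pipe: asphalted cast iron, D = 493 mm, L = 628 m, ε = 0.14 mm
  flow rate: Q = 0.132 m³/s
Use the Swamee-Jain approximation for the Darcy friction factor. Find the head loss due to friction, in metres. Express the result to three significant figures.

h_f ≈ 0.543 m

V = 4Q/(πD²) = 4·0.132/(π·0.493²) = 0.6915 m/s
Re = VD/ν = 0.6915·0.493/1.55×10^-6 = 2.20×10^5 → turbulent
ε/D = 0.14/493 = 2.84×10^-4
Swamee-Jain: f = 0.01750
h_f = f(L/D)V²/(2g) = 0.01750·(628/0.493)·0.6915²/(2·9.81) = 0.5433 m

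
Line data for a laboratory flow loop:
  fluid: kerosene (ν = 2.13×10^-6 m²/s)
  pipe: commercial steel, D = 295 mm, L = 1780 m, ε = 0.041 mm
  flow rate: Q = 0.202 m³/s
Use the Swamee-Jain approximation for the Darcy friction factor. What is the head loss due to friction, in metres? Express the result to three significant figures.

V = 4Q/(πD²) = 4·0.202/(π·0.295²) = 2.955 m/s
Re = VD/ν = 2.955·0.295/2.13×10^-6 = 4.09×10^5 → turbulent
ε/D = 0.041/295 = 1.39×10^-4
Swamee-Jain: f = 0.01522
h_f = f(L/D)V²/(2g) = 0.01522·(1780/0.295)·2.955²/(2·9.81) = 40.89 m

h_f ≈ 40.9 m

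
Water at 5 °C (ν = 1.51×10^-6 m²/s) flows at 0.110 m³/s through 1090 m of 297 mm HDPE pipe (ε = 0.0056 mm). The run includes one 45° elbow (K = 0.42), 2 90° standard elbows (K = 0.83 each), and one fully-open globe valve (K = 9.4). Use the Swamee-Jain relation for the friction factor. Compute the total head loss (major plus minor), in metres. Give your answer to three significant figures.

H_L ≈ 8.31 m

V = 4Q/(πD²) = 1.588 m/s; V²/2g = 0.1285 m
Re = 3.12×10^5, ε/D = 1.89×10^-5 → f = 0.01449 (Swamee-Jain)
Major: h_f = f(L/D)·V²/2g = 0.01449·3670·0.1285 = 6.834 m
Minor: ΣK = 11.5; h_m = ΣK·V²/2g = 1.475 m
Total H_L = 6.834 + 1.475 = 8.309 m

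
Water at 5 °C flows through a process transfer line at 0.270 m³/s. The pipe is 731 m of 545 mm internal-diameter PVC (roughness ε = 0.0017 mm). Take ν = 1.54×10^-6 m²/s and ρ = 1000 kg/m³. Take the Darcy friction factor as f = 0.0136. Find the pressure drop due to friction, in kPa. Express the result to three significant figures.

Δp ≈ 12.2 kPa

V = 4Q/(πD²) = 4·0.270/(π·0.545²) = 1.157 m/s
h_f = f(L/D)V²/(2g) = 0.01360·(731/0.545)·1.157²/(2·9.81) = 1.245 m
Δp = ρg·h_f = 1000·9.81·1.245 = 12.22 kPa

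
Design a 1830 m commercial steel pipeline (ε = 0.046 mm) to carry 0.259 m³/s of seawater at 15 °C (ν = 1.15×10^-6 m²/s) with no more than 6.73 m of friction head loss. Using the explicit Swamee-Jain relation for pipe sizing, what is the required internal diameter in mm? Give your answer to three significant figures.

D ≈ 468 mm

Swamee-Jain (Type III): D = 0.66·[ε^1.25·(LQ²/(gh_f))^4.75 + ν·Q^9.4·(L/(gh_f))^5.2]^0.04
LQ²/(gh_f) = 1.859; L/(gh_f) = 27.72
Term 1 = ε^1.25·(…)^4.75 = 7.21×10^-5; Term 2 = ν·Q^9.4·(…)^5.2 = 1.12×10^-4
D = 0.66·(7.21×10^-5 + 1.12×10^-4)^0.04 = 0.4679 m = 468 mm
Check: V = 1.51 m/s, Re = 6.13×10^5, f = 0.01412, h_f = 6.39 m ≈ 6.73 m ✓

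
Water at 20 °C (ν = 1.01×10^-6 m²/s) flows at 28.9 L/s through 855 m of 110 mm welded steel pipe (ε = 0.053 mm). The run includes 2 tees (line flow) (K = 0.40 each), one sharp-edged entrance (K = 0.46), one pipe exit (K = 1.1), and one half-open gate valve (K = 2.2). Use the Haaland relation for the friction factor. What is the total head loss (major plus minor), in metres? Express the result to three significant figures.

H_L ≈ 67.6 m

V = 4Q/(πD²) = 3.041 m/s; V²/2g = 0.4714 m
Re = 3.31×10^5, ε/D = 4.82×10^-4 → f = 0.01785 (Haaland)
Major: h_f = f(L/D)·V²/2g = 0.01785·7773·0.4714 = 65.41 m
Minor: ΣK = 4.56; h_m = ΣK·V²/2g = 2.149 m
Total H_L = 65.41 + 2.149 = 67.55 m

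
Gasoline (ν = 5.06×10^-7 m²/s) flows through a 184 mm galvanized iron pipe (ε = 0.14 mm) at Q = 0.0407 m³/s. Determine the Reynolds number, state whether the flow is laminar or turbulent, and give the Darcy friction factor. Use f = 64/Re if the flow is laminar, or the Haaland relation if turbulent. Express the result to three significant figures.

Re ≈ 5.57×10^5; turbulent; f ≈ 0.0190

V = 4Q/(πD²) = 1.531 m/s
Re = VD/ν = 1.531·0.184/5.06×10^-7 = 5.57×10^5
Re > 4000 → turbulent; ε/D = 7.61×10^-4
Haaland: f = 0.01900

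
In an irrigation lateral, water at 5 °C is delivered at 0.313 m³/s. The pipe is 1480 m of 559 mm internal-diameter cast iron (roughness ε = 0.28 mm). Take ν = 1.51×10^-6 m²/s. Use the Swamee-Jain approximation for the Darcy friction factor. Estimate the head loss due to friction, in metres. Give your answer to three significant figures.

V = 4Q/(πD²) = 4·0.313/(π·0.559²) = 1.275 m/s
Re = VD/ν = 1.275·0.559/1.51×10^-6 = 4.72×10^5 → turbulent
ε/D = 0.28/559 = 5.01×10^-4
Swamee-Jain: f = 0.01783
h_f = f(L/D)V²/(2g) = 0.01783·(1480/0.559)·1.275²/(2·9.81) = 3.914 m

h_f ≈ 3.91 m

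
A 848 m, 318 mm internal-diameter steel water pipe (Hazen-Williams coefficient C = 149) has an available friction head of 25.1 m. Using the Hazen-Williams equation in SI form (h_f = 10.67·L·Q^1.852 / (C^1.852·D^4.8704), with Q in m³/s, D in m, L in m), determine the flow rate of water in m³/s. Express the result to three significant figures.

Rearranging: Q = [h_f·C^1.852·D^4.8704 / (10.67·L)]^(1/1.852)
Q = [25.1·149^1.852·0.318^4.8704 / (10.67·848)]^0.540 = 0.3048 m³/s

Q ≈ 0.305 m³/s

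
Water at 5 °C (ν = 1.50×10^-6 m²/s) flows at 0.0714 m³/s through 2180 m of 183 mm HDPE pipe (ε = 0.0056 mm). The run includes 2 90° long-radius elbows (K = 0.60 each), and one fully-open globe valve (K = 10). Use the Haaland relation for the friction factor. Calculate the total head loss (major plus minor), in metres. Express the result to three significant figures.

V = 4Q/(πD²) = 2.715 m/s; V²/2g = 0.3756 m
Re = 3.31×10^5, ε/D = 3.06×10^-5 → f = 0.01436 (Haaland)
Major: h_f = f(L/D)·V²/2g = 0.01436·11913·0.3756 = 64.25 m
Minor: ΣK = 11.2; h_m = ΣK·V²/2g = 4.207 m
Total H_L = 64.25 + 4.207 = 68.46 m

H_L ≈ 68.5 m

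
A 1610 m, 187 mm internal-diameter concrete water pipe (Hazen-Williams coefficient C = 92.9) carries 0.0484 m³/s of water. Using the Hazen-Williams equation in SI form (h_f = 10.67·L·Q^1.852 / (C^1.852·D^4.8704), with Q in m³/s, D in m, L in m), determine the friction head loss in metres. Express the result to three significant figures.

h_f ≈ 50.2 m

h_f = 10.67·1610·0.0484^1.852 / (92.9^1.852·0.187^4.8704) = 50.23 m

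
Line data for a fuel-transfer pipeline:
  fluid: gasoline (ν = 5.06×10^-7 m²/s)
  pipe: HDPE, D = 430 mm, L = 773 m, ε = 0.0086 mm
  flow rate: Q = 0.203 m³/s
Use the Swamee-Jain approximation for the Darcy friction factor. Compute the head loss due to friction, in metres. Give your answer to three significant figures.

V = 4Q/(πD²) = 4·0.203/(π·0.430²) = 1.398 m/s
Re = VD/ν = 1.398·0.430/5.06×10^-7 = 1.19×10^6 → turbulent
ε/D = 0.0086/430 = 2.00×10^-5
Swamee-Jain: f = 0.01180
h_f = f(L/D)V²/(2g) = 0.01180·(773/0.430)·1.398²/(2·9.81) = 2.113 m

h_f ≈ 2.11 m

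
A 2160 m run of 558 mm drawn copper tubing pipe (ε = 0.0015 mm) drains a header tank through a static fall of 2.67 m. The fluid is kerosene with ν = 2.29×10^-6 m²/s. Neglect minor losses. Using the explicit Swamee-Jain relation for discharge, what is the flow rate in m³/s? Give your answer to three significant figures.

Swamee-Jain (Type II): Q = -0.965·√(gD⁵h_f/L)·ln[ε/(3.7D) + √(3.17ν²L/(gD³h_f))]
√(gD⁵h_f/L) = √(9.81·0.558⁵·2.67/2160) = 0.02561
ε/(3.7D) = 7.27×10^-7; √(3.17ν²L/(gD³h_f)) = 8.88×10^-5
Q = -0.965·0.02561·ln(8.955×10^-5) = 0.2304 m³/s
Check: V = 0.942 m/s, Re = 2.30×10^5, f = 0.01515, h_f = 2.65 m ≈ 2.67 m ✓

Q ≈ 0.230 m³/s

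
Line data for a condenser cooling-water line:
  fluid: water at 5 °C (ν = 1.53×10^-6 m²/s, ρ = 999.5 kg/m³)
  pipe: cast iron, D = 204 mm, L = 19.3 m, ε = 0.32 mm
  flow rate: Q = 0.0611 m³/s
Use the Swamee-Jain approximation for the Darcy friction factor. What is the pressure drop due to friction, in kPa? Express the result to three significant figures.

Δp ≈ 3.80 kPa

V = 4Q/(πD²) = 4·0.0611/(π·0.204²) = 1.869 m/s
Re = VD/ν = 1.869·0.204/1.53×10^-6 = 2.49×10^5 → turbulent
ε/D = 0.32/204 = 0.00157
Swamee-Jain: f = 0.02299
h_f = f(L/D)V²/(2g) = 0.02299·(19.3/0.204)·1.869²/(2·9.81) = 0.3874 m
Δp = ρg·h_f = 999.5·9.81·0.3874 = 3.798 kPa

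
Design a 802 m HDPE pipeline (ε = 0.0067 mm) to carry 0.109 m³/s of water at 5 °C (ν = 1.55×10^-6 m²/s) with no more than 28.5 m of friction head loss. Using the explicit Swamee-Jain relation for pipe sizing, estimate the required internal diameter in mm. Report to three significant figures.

Swamee-Jain (Type III): D = 0.66·[ε^1.25·(LQ²/(gh_f))^4.75 + ν·Q^9.4·(L/(gh_f))^5.2]^0.04
LQ²/(gh_f) = 0.03408; L/(gh_f) = 2.869
Term 1 = ε^1.25·(…)^4.75 = 3.65×10^-14; Term 2 = ν·Q^9.4·(…)^5.2 = 3.33×10^-13
D = 0.66·(3.65×10^-14 + 3.33×10^-13)^0.04 = 0.2100 m = 210 mm
Check: V = 3.15 m/s, Re = 4.26×10^5, f = 0.01392, h_f = 26.8 m ≈ 28.5 m ✓

D ≈ 210 mm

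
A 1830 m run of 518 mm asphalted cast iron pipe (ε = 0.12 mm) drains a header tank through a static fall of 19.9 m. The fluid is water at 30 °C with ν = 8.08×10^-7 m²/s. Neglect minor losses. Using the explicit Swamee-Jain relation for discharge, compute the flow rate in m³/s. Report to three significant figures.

Q ≈ 0.579 m³/s

Swamee-Jain (Type II): Q = -0.965·√(gD⁵h_f/L)·ln[ε/(3.7D) + √(3.17ν²L/(gD³h_f))]
√(gD⁵h_f/L) = √(9.81·0.518⁵·19.9/1830) = 0.06308
ε/(3.7D) = 6.26×10^-5; √(3.17ν²L/(gD³h_f)) = 1.18×10^-5
Q = -0.965·0.06308·ln(7.443×10^-5) = 0.5786 m³/s
Check: V = 2.75 m/s, Re = 1.76×10^6, f = 0.01475, h_f = 20.0 m ≈ 19.9 m ✓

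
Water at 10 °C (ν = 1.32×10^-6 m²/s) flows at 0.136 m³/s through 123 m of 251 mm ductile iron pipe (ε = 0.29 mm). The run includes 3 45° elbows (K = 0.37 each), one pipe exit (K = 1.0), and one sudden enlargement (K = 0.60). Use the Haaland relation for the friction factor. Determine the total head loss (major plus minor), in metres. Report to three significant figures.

V = 4Q/(πD²) = 2.749 m/s; V²/2g = 0.3850 m
Re = 5.23×10^5, ε/D = 0.00116 → f = 0.02084 (Haaland)
Major: h_f = f(L/D)·V²/2g = 0.02084·490.0·0.3850 = 3.932 m
Minor: ΣK = 2.71; h_m = ΣK·V²/2g = 1.043 m
Total H_L = 3.932 + 1.043 = 4.975 m

H_L ≈ 4.98 m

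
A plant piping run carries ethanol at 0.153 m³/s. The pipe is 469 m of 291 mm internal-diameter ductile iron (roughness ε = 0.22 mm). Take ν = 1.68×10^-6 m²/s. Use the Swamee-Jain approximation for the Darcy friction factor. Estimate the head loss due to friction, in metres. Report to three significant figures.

h_f ≈ 8.43 m

V = 4Q/(πD²) = 4·0.153/(π·0.291²) = 2.300 m/s
Re = VD/ν = 2.300·0.291/1.68×10^-6 = 3.98×10^5 → turbulent
ε/D = 0.22/291 = 7.56×10^-4
Swamee-Jain: f = 0.01939
h_f = f(L/D)V²/(2g) = 0.01939·(469/0.291)·2.300²/(2·9.81) = 8.429 m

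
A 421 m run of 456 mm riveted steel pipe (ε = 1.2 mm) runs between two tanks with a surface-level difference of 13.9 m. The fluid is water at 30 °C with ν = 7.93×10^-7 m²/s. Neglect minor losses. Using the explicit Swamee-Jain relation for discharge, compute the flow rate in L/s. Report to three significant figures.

Q ≈ 558 L/s

Swamee-Jain (Type II): Q = -0.965·√(gD⁵h_f/L)·ln[ε/(3.7D) + √(3.17ν²L/(gD³h_f))]
√(gD⁵h_f/L) = √(9.81·0.456⁵·13.9/421) = 0.07991
ε/(3.7D) = 7.11×10^-4; √(3.17ν²L/(gD³h_f)) = 8.06×10^-6
Q = -0.965·0.07991·ln(7.193×10^-4) = 0.5581 m³/s
Check: V = 3.42 m/s, Re = 1.97×10^6, f = 0.02535, h_f = 13.9 m ≈ 13.9 m ✓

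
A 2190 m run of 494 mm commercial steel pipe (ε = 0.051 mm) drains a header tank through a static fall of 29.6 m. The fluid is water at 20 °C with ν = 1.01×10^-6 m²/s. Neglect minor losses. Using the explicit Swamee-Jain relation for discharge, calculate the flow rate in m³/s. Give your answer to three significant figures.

Q ≈ 0.607 m³/s

Swamee-Jain (Type II): Q = -0.965·√(gD⁵h_f/L)·ln[ε/(3.7D) + √(3.17ν²L/(gD³h_f))]
√(gD⁵h_f/L) = √(9.81·0.494⁵·29.6/2190) = 0.06246
ε/(3.7D) = 2.79×10^-5; √(3.17ν²L/(gD³h_f)) = 1.42×10^-5
Q = -0.965·0.06246·ln(4.213×10^-5) = 0.6072 m³/s
Check: V = 3.17 m/s, Re = 1.55×10^6, f = 0.01313, h_f = 29.8 m ≈ 29.6 m ✓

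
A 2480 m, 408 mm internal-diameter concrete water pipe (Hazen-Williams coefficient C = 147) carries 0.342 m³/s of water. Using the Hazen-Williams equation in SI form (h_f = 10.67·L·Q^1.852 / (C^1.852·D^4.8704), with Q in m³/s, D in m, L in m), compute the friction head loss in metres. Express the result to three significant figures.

h_f = 10.67·2480·0.342^1.852 / (147^1.852·0.408^4.8704) = 27.67 m

h_f ≈ 27.7 m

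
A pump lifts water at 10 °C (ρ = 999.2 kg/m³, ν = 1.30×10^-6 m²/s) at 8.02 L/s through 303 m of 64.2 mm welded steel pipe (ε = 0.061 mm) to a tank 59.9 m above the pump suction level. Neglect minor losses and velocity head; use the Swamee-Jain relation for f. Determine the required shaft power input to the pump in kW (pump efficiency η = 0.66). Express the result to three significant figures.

V = 4Q/(πD²) = 2.478 m/s; Re = 1.22×10^5; ε/D = 9.50×10^-4; f = 0.02176
h_f = f(L/D)V²/2g = 32.14 m
Total head H = z + h_f = 59.9 + 32.14 = 92.04 m
P_hyd = ρgQH = 999.2·9.81·0.00802·92.04 = 7.235 kW
P_shaft = P_hyd/η = 7.235/0.66 = 10.96 kW

P_shaft ≈ 11.0 kW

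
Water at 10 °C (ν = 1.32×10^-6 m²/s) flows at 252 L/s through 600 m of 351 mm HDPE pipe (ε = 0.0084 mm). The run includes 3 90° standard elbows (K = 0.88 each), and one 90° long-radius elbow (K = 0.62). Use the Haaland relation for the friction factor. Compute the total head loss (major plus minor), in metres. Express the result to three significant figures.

V = 4Q/(πD²) = 2.604 m/s; V²/2g = 0.3457 m
Re = 6.93×10^5, ε/D = 2.39×10^-5 → f = 0.01269 (Haaland)
Major: h_f = f(L/D)·V²/2g = 0.01269·1709·0.3457 = 7.499 m
Minor: ΣK = 3.26; h_m = ΣK·V²/2g = 1.127 m
Total H_L = 7.499 + 1.127 = 8.626 m

H_L ≈ 8.63 m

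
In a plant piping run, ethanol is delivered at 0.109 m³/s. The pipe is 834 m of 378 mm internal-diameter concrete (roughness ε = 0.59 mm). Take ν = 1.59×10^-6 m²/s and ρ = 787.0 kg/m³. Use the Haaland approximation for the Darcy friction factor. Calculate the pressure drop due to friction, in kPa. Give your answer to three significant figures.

V = 4Q/(πD²) = 4·0.109/(π·0.378²) = 0.9713 m/s
Re = VD/ν = 0.9713·0.378/1.59×10^-6 = 2.31×10^5 → turbulent
ε/D = 0.59/378 = 0.00156
Haaland: f = 0.02280
h_f = f(L/D)V²/(2g) = 0.02280·(834/0.378)·0.9713²/(2·9.81) = 2.419 m
Δp = ρg·h_f = 787.0·9.81·2.419 = 18.68 kPa

Δp ≈ 18.7 kPa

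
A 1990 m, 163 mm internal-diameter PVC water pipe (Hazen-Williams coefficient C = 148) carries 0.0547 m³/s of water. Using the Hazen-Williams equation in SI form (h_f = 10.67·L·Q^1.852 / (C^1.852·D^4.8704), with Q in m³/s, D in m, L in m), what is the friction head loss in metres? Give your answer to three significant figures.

h_f ≈ 64.2 m

h_f = 10.67·1990·0.0547^1.852 / (148^1.852·0.163^4.8704) = 64.18 m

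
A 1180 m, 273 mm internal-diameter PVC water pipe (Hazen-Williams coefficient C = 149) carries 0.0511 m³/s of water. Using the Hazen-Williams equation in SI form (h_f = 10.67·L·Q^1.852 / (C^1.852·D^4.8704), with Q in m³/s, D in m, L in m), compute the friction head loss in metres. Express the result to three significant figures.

h_f ≈ 2.69 m

h_f = 10.67·1180·0.0511^1.852 / (149^1.852·0.273^4.8704) = 2.688 m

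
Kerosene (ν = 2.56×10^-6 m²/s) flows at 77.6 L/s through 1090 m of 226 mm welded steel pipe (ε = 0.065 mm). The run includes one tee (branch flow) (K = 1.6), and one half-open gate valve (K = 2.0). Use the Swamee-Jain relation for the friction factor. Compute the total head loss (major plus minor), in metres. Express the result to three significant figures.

H_L ≈ 17.3 m

V = 4Q/(πD²) = 1.934 m/s; V²/2g = 0.1907 m
Re = 1.71×10^5, ε/D = 2.88×10^-4 → f = 0.01805 (Swamee-Jain)
Major: h_f = f(L/D)·V²/2g = 0.01805·4823·0.1907 = 16.60 m
Minor: ΣK = 3.60; h_m = ΣK·V²/2g = 0.6866 m
Total H_L = 16.60 + 0.6866 = 17.29 m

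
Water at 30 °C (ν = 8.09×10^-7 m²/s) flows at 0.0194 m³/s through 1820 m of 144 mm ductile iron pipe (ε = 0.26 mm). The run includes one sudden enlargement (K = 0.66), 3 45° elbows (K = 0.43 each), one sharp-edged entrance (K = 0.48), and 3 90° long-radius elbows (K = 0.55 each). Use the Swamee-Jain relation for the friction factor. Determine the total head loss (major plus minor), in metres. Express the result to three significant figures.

V = 4Q/(πD²) = 1.191 m/s; V²/2g = 0.07232 m
Re = 2.12×10^5, ε/D = 0.00181 → f = 0.02387 (Swamee-Jain)
Major: h_f = f(L/D)·V²/2g = 0.02387·12639·0.07232 = 21.82 m
Minor: ΣK = 4.08; h_m = ΣK·V²/2g = 0.2951 m
Total H_L = 21.82 + 0.2951 = 22.11 m

H_L ≈ 22.1 m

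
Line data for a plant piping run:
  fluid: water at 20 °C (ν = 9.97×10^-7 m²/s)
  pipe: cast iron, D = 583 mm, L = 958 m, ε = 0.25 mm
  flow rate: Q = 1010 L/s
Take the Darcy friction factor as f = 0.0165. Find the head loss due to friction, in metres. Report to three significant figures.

V = 4Q/(πD²) = 4·1.01/(π·0.583²) = 3.784 m/s
h_f = f(L/D)V²/(2g) = 0.01650·(958/0.583)·3.784²/(2·9.81) = 19.78 m

h_f ≈ 19.8 m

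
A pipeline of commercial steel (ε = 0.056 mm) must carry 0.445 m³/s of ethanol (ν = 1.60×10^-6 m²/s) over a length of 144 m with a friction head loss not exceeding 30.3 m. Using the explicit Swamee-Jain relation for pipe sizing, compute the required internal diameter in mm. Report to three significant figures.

D ≈ 262 mm

Swamee-Jain (Type III): D = 0.66·[ε^1.25·(LQ²/(gh_f))^4.75 + ν·Q^9.4·(L/(gh_f))^5.2]^0.04
LQ²/(gh_f) = 0.09593; L/(gh_f) = 0.4845
Term 1 = ε^1.25·(…)^4.75 = 7.07×10^-11; Term 2 = ν·Q^9.4·(…)^5.2 = 1.83×10^-11
D = 0.66·(7.07×10^-11 + 1.83×10^-11)^0.04 = 0.2615 m = 262 mm
Check: V = 8.28 m/s, Re = 1.35×10^6, f = 0.01470, h_f = 28.3 m ≈ 30.3 m ✓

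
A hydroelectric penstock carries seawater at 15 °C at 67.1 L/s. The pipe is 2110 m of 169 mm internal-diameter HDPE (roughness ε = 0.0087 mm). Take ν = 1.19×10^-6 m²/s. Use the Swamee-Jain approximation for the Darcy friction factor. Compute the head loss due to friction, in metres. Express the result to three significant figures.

h_f ≈ 80.7 m

V = 4Q/(πD²) = 4·0.0671/(π·0.169²) = 2.991 m/s
Re = VD/ν = 2.991·0.169/1.19×10^-6 = 4.25×10^5 → turbulent
ε/D = 0.0087/169 = 5.15×10^-5
Swamee-Jain: f = 0.01418
h_f = f(L/D)V²/(2g) = 0.01418·(2110/0.169)·2.991²/(2·9.81) = 80.75 m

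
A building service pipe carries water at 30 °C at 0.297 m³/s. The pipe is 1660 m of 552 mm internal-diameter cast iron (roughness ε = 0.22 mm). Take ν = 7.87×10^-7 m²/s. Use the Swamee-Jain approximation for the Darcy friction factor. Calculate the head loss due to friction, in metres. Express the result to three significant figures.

V = 4Q/(πD²) = 4·0.297/(π·0.552²) = 1.241 m/s
Re = VD/ν = 1.241·0.552/7.87×10^-7 = 8.70×10^5 → turbulent
ε/D = 0.22/552 = 3.99×10^-4
Swamee-Jain: f = 0.01666
h_f = f(L/D)V²/(2g) = 0.01666·(1660/0.552)·1.241²/(2·9.81) = 3.932 m

h_f ≈ 3.93 m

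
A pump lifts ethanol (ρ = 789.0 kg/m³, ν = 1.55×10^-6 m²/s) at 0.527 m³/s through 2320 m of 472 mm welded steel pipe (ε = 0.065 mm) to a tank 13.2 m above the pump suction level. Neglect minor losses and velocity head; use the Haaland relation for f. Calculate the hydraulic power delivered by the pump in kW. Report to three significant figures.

P_hyd ≈ 183 kW

V = 4Q/(πD²) = 3.012 m/s; Re = 9.17×10^5; ε/D = 1.38×10^-4; f = 0.01393
h_f = f(L/D)V²/2g = 31.66 m
Total head H = z + h_f = 13.2 + 31.66 = 44.86 m
P_hyd = ρgQH = 789.0·9.81·0.527·44.86 = 183.0 kW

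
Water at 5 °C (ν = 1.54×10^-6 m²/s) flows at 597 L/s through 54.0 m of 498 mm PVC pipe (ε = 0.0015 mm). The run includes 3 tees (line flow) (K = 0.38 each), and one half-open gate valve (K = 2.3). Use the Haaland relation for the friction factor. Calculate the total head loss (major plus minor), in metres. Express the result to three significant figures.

H_L ≈ 2.25 m

V = 4Q/(πD²) = 3.065 m/s; V²/2g = 0.4788 m
Re = 9.91×10^5, ε/D = 3.01×10^-6 → f = 0.01165 (Haaland)
Major: h_f = f(L/D)·V²/2g = 0.01165·108.4·0.4788 = 0.6050 m
Minor: ΣK = 3.44; h_m = ΣK·V²/2g = 1.647 m
Total H_L = 0.6050 + 1.647 = 2.252 m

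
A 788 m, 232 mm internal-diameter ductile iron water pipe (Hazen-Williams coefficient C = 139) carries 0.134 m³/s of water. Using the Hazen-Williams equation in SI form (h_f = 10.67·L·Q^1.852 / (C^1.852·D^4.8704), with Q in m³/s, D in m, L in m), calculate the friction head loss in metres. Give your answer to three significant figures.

h_f ≈ 26.9 m

h_f = 10.67·788·0.134^1.852 / (139^1.852·0.232^4.8704) = 26.89 m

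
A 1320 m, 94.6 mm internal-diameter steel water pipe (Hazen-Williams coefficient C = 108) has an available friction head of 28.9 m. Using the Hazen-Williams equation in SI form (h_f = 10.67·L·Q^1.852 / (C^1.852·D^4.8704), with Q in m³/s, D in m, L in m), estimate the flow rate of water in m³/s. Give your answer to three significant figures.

Rearranging: Q = [h_f·C^1.852·D^4.8704 / (10.67·L)]^(1/1.852)
Q = [28.9·108^1.852·0.0946^4.8704 / (10.67·1320)]^0.540 = 0.007743 m³/s

Q ≈ 0.00774 m³/s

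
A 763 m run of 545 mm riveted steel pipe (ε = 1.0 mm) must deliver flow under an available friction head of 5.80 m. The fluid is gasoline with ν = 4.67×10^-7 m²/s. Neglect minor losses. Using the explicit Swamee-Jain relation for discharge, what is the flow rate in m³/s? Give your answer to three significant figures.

Q ≈ 0.439 m³/s

Swamee-Jain (Type II): Q = -0.965·√(gD⁵h_f/L)·ln[ε/(3.7D) + √(3.17ν²L/(gD³h_f))]
√(gD⁵h_f/L) = √(9.81·0.545⁵·5.80/763) = 0.05988
ε/(3.7D) = 4.96×10^-4; √(3.17ν²L/(gD³h_f)) = 7.57×10^-6
Q = -0.965·0.05988·ln(5.035×10^-4) = 0.4388 m³/s
Check: V = 1.88 m/s, Re = 2.20×10^6, f = 0.02303, h_f = 5.81 m ≈ 5.80 m ✓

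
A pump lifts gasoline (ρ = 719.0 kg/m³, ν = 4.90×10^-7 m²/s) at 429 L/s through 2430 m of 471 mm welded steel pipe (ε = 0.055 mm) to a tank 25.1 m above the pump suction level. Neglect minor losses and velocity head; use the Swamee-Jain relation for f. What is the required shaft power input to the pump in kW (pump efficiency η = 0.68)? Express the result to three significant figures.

V = 4Q/(πD²) = 2.462 m/s; Re = 2.37×10^6; ε/D = 1.17×10^-4; f = 0.01306
h_f = f(L/D)V²/2g = 20.81 m
Total head H = z + h_f = 25.1 + 20.81 = 45.91 m
P_hyd = ρgQH = 719.0·9.81·0.429·45.91 = 138.9 kW
P_shaft = P_hyd/η = 138.9/0.68 = 204.3 kW

P_shaft ≈ 204 kW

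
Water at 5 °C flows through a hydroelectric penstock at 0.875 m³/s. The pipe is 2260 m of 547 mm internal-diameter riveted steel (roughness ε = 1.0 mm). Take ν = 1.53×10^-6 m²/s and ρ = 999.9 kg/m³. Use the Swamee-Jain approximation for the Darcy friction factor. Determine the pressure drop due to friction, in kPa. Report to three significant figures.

Δp ≈ 661 kPa

V = 4Q/(πD²) = 4·0.875/(π·0.547²) = 3.723 m/s
Re = VD/ν = 3.723·0.547/1.53×10^-6 = 1.33×10^6 → turbulent
ε/D = 1.0/547 = 0.00183
Swamee-Jain: f = 0.02308
h_f = f(L/D)V²/(2g) = 0.02308·(2260/0.547)·3.723²/(2·9.81) = 67.39 m
Δp = ρg·h_f = 999.9·9.81·67.39 = 661.1 kPa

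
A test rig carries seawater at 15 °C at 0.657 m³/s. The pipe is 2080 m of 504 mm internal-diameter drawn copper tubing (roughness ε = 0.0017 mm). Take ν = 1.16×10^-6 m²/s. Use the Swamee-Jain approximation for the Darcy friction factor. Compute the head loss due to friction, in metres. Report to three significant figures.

h_f ≈ 25.2 m

V = 4Q/(πD²) = 4·0.657/(π·0.504²) = 3.293 m/s
Re = VD/ν = 3.293·0.504/1.16×10^-6 = 1.43×10^6 → turbulent
ε/D = 0.0017/504 = 3.37×10^-6
Swamee-Jain: f = 0.01104
h_f = f(L/D)V²/(2g) = 0.01104·(2080/0.504)·3.293²/(2·9.81) = 25.19 m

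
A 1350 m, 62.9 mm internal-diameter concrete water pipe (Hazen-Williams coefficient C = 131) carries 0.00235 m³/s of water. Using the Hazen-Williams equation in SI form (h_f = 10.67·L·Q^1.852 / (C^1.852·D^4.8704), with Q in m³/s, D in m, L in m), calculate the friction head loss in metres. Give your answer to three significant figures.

h_f ≈ 16.6 m

h_f = 10.67·1350·0.00235^1.852 / (131^1.852·0.0629^4.8704) = 16.58 m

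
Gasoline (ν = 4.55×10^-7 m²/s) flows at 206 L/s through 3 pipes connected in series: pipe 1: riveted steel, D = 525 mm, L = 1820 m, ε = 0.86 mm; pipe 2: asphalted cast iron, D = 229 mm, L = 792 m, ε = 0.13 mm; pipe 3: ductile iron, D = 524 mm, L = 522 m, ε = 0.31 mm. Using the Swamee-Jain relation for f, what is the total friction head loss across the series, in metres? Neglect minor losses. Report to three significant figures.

H ≈ 81.3 m

Pipe 1: V = 0.9516 m/s, Re = 1.10×10^6, ε/D = 0.00164, f = 0.02249, h_1 = f(L/D)V²/2g = 3.599 m
Pipe 2: V = 5.002 m/s, Re = 2.52×10^6, ε/D = 5.68×10^-4, f = 0.01743, h_2 = f(L/D)V²/2g = 76.88 m
Pipe 3: V = 0.9552 m/s, Re = 1.10×10^6, ε/D = 5.92×10^-4, f = 0.01785, h_3 = f(L/D)V²/2g = 0.8269 m
Series → Q common, losses add: H = Σh = 81.30 m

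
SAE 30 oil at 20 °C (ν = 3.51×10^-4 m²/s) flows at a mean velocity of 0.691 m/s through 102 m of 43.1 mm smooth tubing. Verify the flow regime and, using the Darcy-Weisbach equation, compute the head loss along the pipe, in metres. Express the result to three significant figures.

h_f ≈ 43.4 m

Re = VD/ν = 0.691·0.04310/3.51×10^-4 = 84.8 → laminar (Re < 2300)
f = 64/Re = 0.7543
h_f = f(L/D)V²/(2g) = 0.7543·(102/0.04310)·0.691²/(2·9.81) = 43.44 m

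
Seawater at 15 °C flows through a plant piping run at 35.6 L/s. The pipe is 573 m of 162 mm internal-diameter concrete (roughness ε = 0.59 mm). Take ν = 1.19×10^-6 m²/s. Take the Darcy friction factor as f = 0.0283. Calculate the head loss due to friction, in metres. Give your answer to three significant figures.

h_f ≈ 15.2 m

V = 4Q/(πD²) = 4·0.0356/(π·0.162²) = 1.727 m/s
h_f = f(L/D)V²/(2g) = 0.02830·(573/0.162)·1.727²/(2·9.81) = 15.22 m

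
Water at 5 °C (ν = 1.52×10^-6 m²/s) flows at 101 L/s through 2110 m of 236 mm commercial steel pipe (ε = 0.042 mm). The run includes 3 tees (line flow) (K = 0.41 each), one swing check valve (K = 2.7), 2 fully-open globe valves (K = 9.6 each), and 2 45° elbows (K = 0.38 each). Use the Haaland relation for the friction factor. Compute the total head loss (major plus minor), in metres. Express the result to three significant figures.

V = 4Q/(πD²) = 2.309 m/s; V²/2g = 0.2717 m
Re = 3.58×10^5, ε/D = 1.78×10^-4 → f = 0.01558 (Haaland)
Major: h_f = f(L/D)·V²/2g = 0.01558·8941·0.2717 = 37.84 m
Minor: ΣK = 23.9; h_m = ΣK·V²/2g = 6.491 m
Total H_L = 37.84 + 6.491 = 44.33 m

H_L ≈ 44.3 m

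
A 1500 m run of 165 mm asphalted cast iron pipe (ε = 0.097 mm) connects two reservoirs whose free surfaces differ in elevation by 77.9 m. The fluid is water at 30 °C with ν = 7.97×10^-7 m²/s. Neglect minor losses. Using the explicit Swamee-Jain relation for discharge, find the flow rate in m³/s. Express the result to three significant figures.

Q ≈ 0.0653 m³/s

Swamee-Jain (Type II): Q = -0.965·√(gD⁵h_f/L)·ln[ε/(3.7D) + √(3.17ν²L/(gD³h_f))]
√(gD⁵h_f/L) = √(9.81·0.165⁵·77.9/1500) = 0.007893
ε/(3.7D) = 1.59×10^-4; √(3.17ν²L/(gD³h_f)) = 2.97×10^-5
Q = -0.965·0.007893·ln(1.885×10^-4) = 0.06533 m³/s
Check: V = 3.06 m/s, Re = 6.32×10^5, f = 0.01813, h_f = 78.4 m ≈ 77.9 m ✓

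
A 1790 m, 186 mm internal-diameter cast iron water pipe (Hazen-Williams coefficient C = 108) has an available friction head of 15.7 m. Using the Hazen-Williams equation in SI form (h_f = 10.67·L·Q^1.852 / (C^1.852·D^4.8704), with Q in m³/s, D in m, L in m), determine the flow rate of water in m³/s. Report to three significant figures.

Q ≈ 0.0280 m³/s

Rearranging: Q = [h_f·C^1.852·D^4.8704 / (10.67·L)]^(1/1.852)
Q = [15.7·108^1.852·0.186^4.8704 / (10.67·1790)]^0.540 = 0.02796 m³/s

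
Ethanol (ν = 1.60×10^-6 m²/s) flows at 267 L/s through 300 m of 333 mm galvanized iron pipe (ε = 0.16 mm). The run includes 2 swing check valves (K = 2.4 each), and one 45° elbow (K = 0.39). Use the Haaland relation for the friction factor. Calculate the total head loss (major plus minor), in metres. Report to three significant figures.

V = 4Q/(πD²) = 3.066 m/s; V²/2g = 0.4790 m
Re = 6.38×10^5, ε/D = 4.80×10^-4 → f = 0.01728 (Haaland)
Major: h_f = f(L/D)·V²/2g = 0.01728·900.9·0.4790 = 7.456 m
Minor: ΣK = 5.19; h_m = ΣK·V²/2g = 2.486 m
Total H_L = 7.456 + 2.486 = 9.942 m

H_L ≈ 9.94 m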